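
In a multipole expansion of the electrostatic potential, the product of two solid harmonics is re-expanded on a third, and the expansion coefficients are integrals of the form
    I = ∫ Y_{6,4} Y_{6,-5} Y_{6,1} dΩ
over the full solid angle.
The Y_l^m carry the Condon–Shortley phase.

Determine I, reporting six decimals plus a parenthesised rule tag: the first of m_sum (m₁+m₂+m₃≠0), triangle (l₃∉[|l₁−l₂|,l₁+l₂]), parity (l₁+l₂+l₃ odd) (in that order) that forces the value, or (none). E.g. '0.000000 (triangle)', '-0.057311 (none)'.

0.130527 (none)

Rules hold: Σm=0, L=18 even, 0≤6≤12.
N = 13·13·13 = 2197
Δ = 6!·6!·6!/19! = 1/325909584
Racah Σ t=0..6: t=0:+1/373248000 t=1:−1/1728000 t=2:+1/110592 t=3:−1/46656 t=4:+1/110592 t=5:−1/1728000 t=6:+1/373248000 = -7/1555200
⇒ 3j(6 6 6; 0 0 0)² = 400/46189, sgn -1
Racah Σ t=0..1: t=0:+1/4147200 t=1:−1/10368000 = 1/6912000
⇒ 3j(6 6 6; 4 -5 1)² = 189/16796, sgn -1
4πI² = N·(3j₀)²·(3jₘ)² = 245700/1147619
I = +1·√(0.214095/4π) = 0.13052653
No selection rule forces the value: the integral is nonzero (none).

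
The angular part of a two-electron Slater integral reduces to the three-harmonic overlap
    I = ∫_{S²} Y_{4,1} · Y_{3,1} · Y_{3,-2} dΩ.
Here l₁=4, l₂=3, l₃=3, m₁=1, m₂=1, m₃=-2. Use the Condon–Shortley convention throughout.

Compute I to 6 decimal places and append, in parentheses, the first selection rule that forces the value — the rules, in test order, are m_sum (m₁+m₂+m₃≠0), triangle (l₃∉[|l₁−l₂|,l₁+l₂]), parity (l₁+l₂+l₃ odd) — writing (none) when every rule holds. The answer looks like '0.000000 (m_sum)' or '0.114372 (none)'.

0.145070 (none)

Checks pass: Σm=0; 10 even; l₃=3∈[1,7].
(2·4+1)(2·3+1)(2·3+1) = 441
Δ: 4! 4! 2! / 11! → 1/34650
sum: t=1:−1/72 t=2:+1/16 t=3:−1/72 = 5/144
3j²(4 3 3; 0 0 0) = Δ·Π!·Σ² = 2/77  (sign -1)
sum: t=2:+1/48 t=3:−1/144 = 1/72
3j²(4 3 3; 1 1 -2) = Δ·Π!·Σ² = 16/693  (sign -1)
combine: 4πI² = 441·2/77·16/693 = 32/121
take √, sign +1: I = 0.14506992
No selection rule forces the value: the integral is nonzero (none).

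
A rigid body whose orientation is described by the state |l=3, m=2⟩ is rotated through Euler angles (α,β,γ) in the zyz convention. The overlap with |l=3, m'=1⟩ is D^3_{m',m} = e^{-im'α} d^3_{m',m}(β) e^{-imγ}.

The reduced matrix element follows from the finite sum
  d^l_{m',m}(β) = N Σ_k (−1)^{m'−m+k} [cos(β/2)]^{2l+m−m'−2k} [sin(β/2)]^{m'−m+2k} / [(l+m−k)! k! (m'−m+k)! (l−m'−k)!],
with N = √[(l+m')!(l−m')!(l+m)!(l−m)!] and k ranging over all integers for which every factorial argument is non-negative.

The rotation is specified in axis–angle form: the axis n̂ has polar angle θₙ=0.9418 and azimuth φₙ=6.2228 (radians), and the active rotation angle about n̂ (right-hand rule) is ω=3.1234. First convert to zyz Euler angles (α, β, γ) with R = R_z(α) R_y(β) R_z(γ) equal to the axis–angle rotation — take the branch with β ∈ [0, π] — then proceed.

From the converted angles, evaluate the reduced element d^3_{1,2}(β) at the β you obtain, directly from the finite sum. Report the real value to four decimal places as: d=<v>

Axis–angle → zyz. n̂ = (sinθₙcosφₙ, sinθₙsinφₙ, cosθₙ) = (+0.807145, -0.048799, +0.588333), ω = 3.1234.
R = I cosω + sinω [n̂]ₓ + (1−cosω) n̂n̂ᵀ gives
  R = [+0.303022, -0.089472, +0.948774; -0.068066, -0.995072, -0.072099; +0.950550, -0.042732, -0.307619]
β = atan2(√(R₁₃²+R₂₃²), R₃₃) = 1.883486; α = atan2(R₂₃, R₁₃) mod 2π = 6.207340; γ = atan2(R₃₂, −R₃₁) mod 2π = 3.186518
d^3_{1,2}(β=1.8835) via the finite sum:
Half-angle: c=0.588379, s=0.808585. N=√(24·2·120·1)=75.894664
k∈{1,2} keeps every argument non-negative
  k=1: (−1)^0·75.8947/(24)·0.5884^5·0.8086^1 = +0.180307
  k=2: (−1)^1·75.8947/(12)·0.5884^3·0.8086^3 = -0.681051
d^3_{1,2}(1.8835) = +0.180307 -0.681051 = -0.500743

d=-0.5007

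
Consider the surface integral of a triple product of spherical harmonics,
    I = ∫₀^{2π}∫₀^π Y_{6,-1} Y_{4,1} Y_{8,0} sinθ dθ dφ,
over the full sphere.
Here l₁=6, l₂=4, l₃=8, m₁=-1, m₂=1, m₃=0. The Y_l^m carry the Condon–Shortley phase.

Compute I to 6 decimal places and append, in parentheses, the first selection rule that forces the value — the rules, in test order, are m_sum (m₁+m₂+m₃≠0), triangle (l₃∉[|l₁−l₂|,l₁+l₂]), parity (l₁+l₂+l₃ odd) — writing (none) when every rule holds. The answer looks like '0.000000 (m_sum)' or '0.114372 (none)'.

0.023683 (none)

Rules hold: Σm=0, L=18 even, 2≤8≤10.
N = 13·9·17 = 1989
Δ = 2!·10!·6!/19! = 1/23279256
Racah Σ t=0..2: t=0:+1/1658880 t=1:−1/518400 t=2:+1/1658880 = -1/1382400
⇒ 3j(6 4 8; 0 0 0)² = 504/46189, sgn -1
Racah Σ t=0..2: t=0:+1/7257600 t=1:−1/829440 t=2:+1/1036800 = -1/9676800
⇒ 3j(6 4 8; -1 1 0)² = 15/46189, sgn -1
4πI² = N·(3j₀)²·(3jₘ)² = 68040/9653501
I = +1·√(0.00704822/4π) = 0.02368290
No selection rule forces the value: the integral is nonzero (none).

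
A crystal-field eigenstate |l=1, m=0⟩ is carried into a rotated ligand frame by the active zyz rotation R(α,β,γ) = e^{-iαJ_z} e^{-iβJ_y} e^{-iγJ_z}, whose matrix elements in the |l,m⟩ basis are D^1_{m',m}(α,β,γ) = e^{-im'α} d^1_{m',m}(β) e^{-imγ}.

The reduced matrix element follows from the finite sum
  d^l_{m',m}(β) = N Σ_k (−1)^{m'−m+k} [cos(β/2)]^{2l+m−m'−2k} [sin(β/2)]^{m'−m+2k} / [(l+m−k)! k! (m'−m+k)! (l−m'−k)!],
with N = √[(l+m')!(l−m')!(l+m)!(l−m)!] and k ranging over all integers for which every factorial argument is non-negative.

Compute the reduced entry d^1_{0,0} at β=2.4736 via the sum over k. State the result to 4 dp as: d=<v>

d^1_{0,0}(β=2.4736) via the finite sum:
c=cos(2.473600/2)=0.327821, s=sin(2.473600/2)=0.944740; N=√[1·1·1·1]=1.000000
Admissible k: 0..1 (factorial args all ≥0)
  k=0: (−1)^0·1.0000/(1)·0.3278^2·0.9447^0 = +0.107467
  k=1: (−1)^1·1.0000/(1)·0.3278^0·0.9447^2 = -0.892533
d^1_{0,0}(2.4736) = +0.107467 -0.892533 = -0.785067

d=-0.7851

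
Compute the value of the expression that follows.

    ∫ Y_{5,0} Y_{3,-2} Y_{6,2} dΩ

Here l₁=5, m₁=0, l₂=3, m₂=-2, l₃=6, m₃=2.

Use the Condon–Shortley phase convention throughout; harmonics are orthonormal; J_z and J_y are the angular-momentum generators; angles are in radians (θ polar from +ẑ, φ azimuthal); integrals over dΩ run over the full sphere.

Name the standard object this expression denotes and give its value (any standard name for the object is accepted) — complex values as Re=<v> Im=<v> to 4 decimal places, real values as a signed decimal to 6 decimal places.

This is a Gaunt coefficient — the integral of a triple product of spherical harmonics over the sphere.
Checks pass: Σm=0; 14 even; l₃=6∈[2,8].
(2·5+1)(2·3+1)(2·6+1) = 1001
Δ: 2! 8! 4! / 15! → 1/675675
sum: t=0:+1/8640 t=1:−1/2304 t=2:+1/8640 = -7/34560
3j²(5 3 6; 0 0 0) = Δ·Π!·Σ² = 7/429  (sign -1)
sum: t=0:+1/8640 t=1:−1/13824 = 1/23040
3j²(5 3 6; 0 -2 2) = Δ·Π!·Σ² = 2/429  (sign +1)
combine: 4πI² = 1001·7/429·2/429 = 98/1287
take √, sign -1: I = -0.07784287

Gaunt coefficient, -0.077843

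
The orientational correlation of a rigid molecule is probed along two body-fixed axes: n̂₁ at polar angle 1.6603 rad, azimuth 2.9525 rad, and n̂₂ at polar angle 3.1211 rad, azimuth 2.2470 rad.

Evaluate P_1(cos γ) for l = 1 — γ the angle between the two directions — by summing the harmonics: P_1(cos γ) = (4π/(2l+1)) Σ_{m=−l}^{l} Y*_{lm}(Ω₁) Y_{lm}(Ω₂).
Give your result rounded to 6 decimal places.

0.104903

Addition theorem: P_1(cos γ) = (4π/3) Σ_m Y*_{lm}(Ω₁) Y_{lm}(Ω₂), m = −1…1:
  m=-1: (-0.337977, 0.064682) × (-0.004431, -0.005522) = (0.001855, 0.001580)  (running Σ = (0.001855, 0.001580))
  m=0: (-0.043673, -0.000000) × (-0.488500, 0.000000) = (0.021334, 0.000000)  (running Σ = (0.023189, 0.001580))
  m=1: (0.337977, 0.064682) × (0.004431, -0.005522) = (0.001855, -0.001580)  (running Σ = (0.025044, 0.000000))
Total Σ_m = (0.025044, 0.000000). Multiply by 4.188790: (0.104903, 0.000000). P_1(cos γ) = 0.104903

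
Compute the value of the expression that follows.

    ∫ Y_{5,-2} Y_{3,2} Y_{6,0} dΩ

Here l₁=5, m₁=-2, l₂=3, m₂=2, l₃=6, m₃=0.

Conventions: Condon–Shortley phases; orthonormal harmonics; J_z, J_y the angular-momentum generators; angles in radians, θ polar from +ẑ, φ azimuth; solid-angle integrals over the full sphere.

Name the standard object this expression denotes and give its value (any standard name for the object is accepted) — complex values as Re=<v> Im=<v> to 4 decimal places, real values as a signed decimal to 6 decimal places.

Gaunt coefficient, -0.165130

This is a Gaunt coefficient — the integral of a triple product of spherical harmonics over the sphere.
m-sum 0 ✓  L=14 even ✓  2≤6≤8 ✓
Π(2lᵢ+1) = 11×7×13 = 1001
triangle coeff Δ(5,3,6) = 1/675675
Σ_t [0,2]: t=0:+1/8640 t=1:−1/2304 t=2:+1/8640 = -7/34560
(3j)²=7/429 [(5 3 6; 0 0 0)], sign=-1
Σ_t [1,2]: t=1:−1/34560 t=2:+1/8640 = 1/11520
(3j)²=3/143 [(5 3 6; -2 2 0)], sign=+1
⇒ 4πI² = 49/143
I = (-1)√(49/143/(4π)) = -0.16512966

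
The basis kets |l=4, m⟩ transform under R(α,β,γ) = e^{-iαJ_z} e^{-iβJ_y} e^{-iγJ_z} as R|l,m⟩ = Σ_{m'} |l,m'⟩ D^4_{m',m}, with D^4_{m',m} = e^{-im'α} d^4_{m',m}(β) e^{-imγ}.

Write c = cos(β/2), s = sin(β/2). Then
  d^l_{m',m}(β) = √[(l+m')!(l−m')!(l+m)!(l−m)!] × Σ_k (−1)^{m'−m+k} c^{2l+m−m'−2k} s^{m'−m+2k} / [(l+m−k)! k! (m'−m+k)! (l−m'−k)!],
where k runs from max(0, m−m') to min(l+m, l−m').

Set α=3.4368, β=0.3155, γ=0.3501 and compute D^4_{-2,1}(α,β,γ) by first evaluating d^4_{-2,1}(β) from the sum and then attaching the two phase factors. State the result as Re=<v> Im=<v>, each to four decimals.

Re=0.0481 Im=0.0118

D^4_{-2,1}(3.4368,0.3155,0.3501) = e^{-i·-2·3.4368}·d^4_{-2,1}(0.3155)·e^{-i·1·0.3501}. Compute d first:
c=cos(0.315500/2)=0.987583, s=sin(0.315500/2)=0.157097; N=√[2·720·120·6]=1018.233765
Admissible k: 3..5 (factorial args all ≥0)
  k=3: (−1)^0·1018.2338/(72)·0.9876^5·0.1571^3 = +0.051509
  k=4: (−1)^1·1018.2338/(48)·0.9876^3·0.1571^5 = -0.001955
  k=5: (−1)^2·1018.2338/(240)·0.9876^1·0.1571^7 = +0.000010
d^4_{-2,1}(0.3155) = +0.051509 -0.001955 +0.000010 = +0.049564
D = (+0.830710+0.556706i)·(+0.049564)·(+0.939338-0.342992i) = +0.048140+0.011797i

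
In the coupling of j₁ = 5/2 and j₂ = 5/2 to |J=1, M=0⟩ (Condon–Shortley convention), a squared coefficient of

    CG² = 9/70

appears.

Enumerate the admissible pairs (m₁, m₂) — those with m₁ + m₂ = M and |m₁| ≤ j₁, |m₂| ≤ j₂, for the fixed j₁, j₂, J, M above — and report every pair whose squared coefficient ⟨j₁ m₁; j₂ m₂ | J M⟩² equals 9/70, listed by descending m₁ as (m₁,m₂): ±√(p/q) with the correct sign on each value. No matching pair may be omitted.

Admissible pairs with m₁+m₂ = M = 0: (-5/2,5/2), (-3/2,3/2), (-1/2,1/2), (1/2,-1/2), (3/2,-3/2), (5/2,-5/2)
  (m₁,m₂)=(5/2,-5/2): CG² = 5/14, CG = +√(5/14)
  (m₁,m₂)=(3/2,-3/2): CG² = 9/70, CG = −√(9/70)   ← matches the target
  (m₁,m₂)=(1/2,-1/2): CG² = 1/70, CG = +√(1/70)
  (m₁,m₂)=(-1/2,1/2): CG² = 1/70, CG = +√(1/70)
  (m₁,m₂)=(-3/2,3/2): CG² = 9/70, CG = −√(9/70)   ← matches the target
  (m₁,m₂)=(-5/2,5/2): CG² = 5/14, CG = +√(5/14)
Pairs with CG² = 9/70: (3/2,-3/2): −√(9/70); (-3/2,3/2): −√(9/70)

(3/2,-3/2): −√(9/70); (-3/2,3/2): −√(9/70)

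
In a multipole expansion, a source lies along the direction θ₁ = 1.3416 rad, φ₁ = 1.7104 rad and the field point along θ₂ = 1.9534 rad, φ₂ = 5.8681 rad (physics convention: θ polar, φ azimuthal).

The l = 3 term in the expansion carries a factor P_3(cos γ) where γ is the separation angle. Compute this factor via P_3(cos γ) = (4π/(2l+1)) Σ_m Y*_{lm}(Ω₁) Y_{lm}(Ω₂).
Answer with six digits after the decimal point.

0.400412

Term-by-term m-sum for l=3 (normalisation 4π/7 = 1.795196):
  [-3]  conj(Y_{3,-3})(Ω₁) = (0.156708, -0.352036) ; Y_{3,-3}(Ω₂) = (0.106535, 0.315613) ; Δ = (0.127802, 0.011955)
  [-2]  conj(Y_{3,-2})(Ω₁) = (-0.211677, -0.060687) ; Y_{3,-2}(Ω₂) = (-0.221564, -0.242349) ; Δ = (0.032193, 0.064746)
  [-1]  conj(Y_{3,-1})(Ω₁) = (0.032492, -0.231229) ; Y_{3,-1}(Ω₂) = (-0.083156, -0.036646) ; Δ = (-0.011175, 0.018037)
  [+0]  conj(Y_{3,0})(Ω₁) = (-0.232470, -0.000000) ; Y_{3,0}(Ω₂) = (0.320869, 0.000000) ; Δ = (-0.074592, -0.000000)
  [+1]  conj(Y_{3,1})(Ω₁) = (-0.032492, -0.231229) ; Y_{3,1}(Ω₂) = (0.083156, -0.036646) ; Δ = (-0.011175, -0.018037)
  [+2]  conj(Y_{3,2})(Ω₁) = (-0.211677, 0.060687) ; Y_{3,2}(Ω₂) = (-0.221564, 0.242349) ; Δ = (0.032193, -0.064746)
  [+3]  conj(Y_{3,3})(Ω₁) = (-0.156708, -0.352036) ; Y_{3,3}(Ω₂) = (-0.106535, 0.315613) ; Δ = (0.127802, -0.011955)
Total Σ_m = (0.223047, 0.000000). Multiply by 1.795196: (0.400412, 0.000000). P_3(cos γ) = 0.400412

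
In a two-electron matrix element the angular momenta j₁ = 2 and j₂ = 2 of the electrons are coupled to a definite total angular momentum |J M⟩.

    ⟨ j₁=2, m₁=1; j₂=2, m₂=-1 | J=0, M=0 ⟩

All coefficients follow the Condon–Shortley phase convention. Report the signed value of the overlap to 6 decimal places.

j₁+j₂−J=4  J+j₁−j₂=0  J−j₁+j₂=0  j₁+j₂+J+1=5
(j₁±m₁, j₂±m₂, J±M) = (3,1,1,3,0,0)
P² = 36/5
sum k=1..1:
  [1] −1/6 = -1/6
S = -1/6
C² = P²·S² = 1/5 ; C = -0.447214

-0.447214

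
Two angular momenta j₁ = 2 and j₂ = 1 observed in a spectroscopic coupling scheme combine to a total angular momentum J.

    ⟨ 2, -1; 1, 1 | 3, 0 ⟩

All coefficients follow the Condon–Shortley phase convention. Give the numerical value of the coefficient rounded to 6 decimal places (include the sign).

+0.447214

√[7·0!4!2!/7! · 1!3!2!0!3!3!] = √(144/5)
  +(−1)^0/∏(0,0,3,2,1,0)! = 1/12  (running 1/12)
⟨..|..⟩ = √(144/5)·(1/12) = +0.447214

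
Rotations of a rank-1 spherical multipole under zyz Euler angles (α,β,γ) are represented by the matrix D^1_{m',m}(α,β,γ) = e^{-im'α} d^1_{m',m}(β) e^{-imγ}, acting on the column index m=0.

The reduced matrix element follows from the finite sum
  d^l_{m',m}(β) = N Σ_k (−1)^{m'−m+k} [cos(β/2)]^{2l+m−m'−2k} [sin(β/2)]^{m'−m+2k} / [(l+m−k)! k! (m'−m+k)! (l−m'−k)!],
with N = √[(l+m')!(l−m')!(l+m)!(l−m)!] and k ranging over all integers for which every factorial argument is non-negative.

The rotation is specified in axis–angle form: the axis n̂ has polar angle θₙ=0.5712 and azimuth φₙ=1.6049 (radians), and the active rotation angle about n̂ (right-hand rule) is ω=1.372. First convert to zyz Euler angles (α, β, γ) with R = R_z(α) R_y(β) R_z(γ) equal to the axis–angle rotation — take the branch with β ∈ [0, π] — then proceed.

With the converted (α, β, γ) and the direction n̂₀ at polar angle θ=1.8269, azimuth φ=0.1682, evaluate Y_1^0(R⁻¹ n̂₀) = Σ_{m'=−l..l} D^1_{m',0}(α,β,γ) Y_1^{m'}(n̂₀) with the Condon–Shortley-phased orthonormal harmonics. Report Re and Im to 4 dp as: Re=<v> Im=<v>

Axis–angle → zyz. n̂ = (sinθₙcosφₙ, sinθₙsinφₙ, cosθₙ) = (-0.018434, +0.540328, +0.841253), ω = 1.3720.
R = I cosω + sinω [n̂]ₓ + (1−cosω) n̂n̂ᵀ gives
  R = [+0.197762, -0.832678, +0.517241; +0.816691, +0.431786, +0.382854; -0.542131, +0.346712, +0.765431]
β = atan2(√(R₁₃²+R₂₃²), R₃₃) = 0.699085; α = atan2(R₂₃, R₁₃) mod 2π = 0.637190; γ = atan2(R₃₂, −R₃₁) mod 2π = 0.568983
Need the full column D^1_{m',0} for m'=−1..1 at α=0.6372, β=0.6991, γ=0.5690.
cos(β/2)=0.939529, sin(β/2)=0.342468
d^1_{-1,0}: single k=1 term ⇒ +0.455036;  D = +0.365744+0.270719i
d^1_{0,0}: k∈[0..1] ⇒ +0.882716 -0.117284 = +0.765431;  D = +0.765431+0.000000i
d^1_{1,0}: single k=0 term ⇒ -0.455036;  D = -0.365744+0.270719i
Y_1^{m'}(θ=1.8269,φ=0.1682) and Σ D·Y over m':
  (+0.3657+0.2707i)·(+0.3295-0.0560i)  (+0.7654+0.0000i)·(-0.1238+0.0000i)  (-0.3657+0.2707i)·(-0.3295-0.0560i)
Y_1^0(R⁻¹ n̂) = +0.176590+0.000000i

Re=0.1766 Im=0.0000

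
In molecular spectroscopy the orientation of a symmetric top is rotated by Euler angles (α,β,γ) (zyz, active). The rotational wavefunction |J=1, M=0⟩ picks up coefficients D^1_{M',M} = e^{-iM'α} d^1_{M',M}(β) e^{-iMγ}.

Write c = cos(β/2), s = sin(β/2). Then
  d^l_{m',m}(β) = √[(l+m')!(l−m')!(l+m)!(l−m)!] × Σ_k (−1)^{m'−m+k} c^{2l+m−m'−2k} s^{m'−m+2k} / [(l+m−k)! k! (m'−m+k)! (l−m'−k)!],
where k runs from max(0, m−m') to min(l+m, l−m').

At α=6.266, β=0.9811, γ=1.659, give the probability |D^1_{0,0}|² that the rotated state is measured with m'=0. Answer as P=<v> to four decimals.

D^1_{0,0}(6.2660,0.9811,1.6590) = e^{-i·0·6.2660}·d^1_{0,0}(0.9811)·e^{-i·0·1.6590}. Compute d first:
Half-angle: c=0.882074, s=0.471111. N=√(1·1·1·1)=1.000000
k: max(0,(0)−(0))=0 … min(1+(0),1−(0))=1
  k=0: (−1)^0·1.0000/(1)·0.8821^2·0.4711^0 = +0.778054
  k=1: (−1)^1·1.0000/(1)·0.8821^0·0.4711^2 = -0.221946
d^1_{0,0}(0.9811) = +0.778054 -0.221946 = +0.556109
|D^1_{0,0}|² = |d^1_{0,0}(β)|² = (+0.556109)² = 0.309257 (the z-rotation phases have unit modulus)

P=0.3093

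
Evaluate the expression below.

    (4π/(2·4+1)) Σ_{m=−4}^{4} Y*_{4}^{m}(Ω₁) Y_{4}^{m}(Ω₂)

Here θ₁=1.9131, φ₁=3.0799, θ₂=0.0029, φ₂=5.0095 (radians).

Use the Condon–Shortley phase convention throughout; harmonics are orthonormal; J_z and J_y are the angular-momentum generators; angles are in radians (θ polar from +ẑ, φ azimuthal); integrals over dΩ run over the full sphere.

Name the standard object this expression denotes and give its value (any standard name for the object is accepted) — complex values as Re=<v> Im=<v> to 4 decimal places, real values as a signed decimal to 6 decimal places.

This sum is the spherical-harmonic addition theorem: it equals the Legendre polynomial P_l(cos γ) of the angle γ between the two directions.
Summing Y*_{l m}(θ₁,φ₁)·Y_{l m}(θ₂,φ₂) over m ∈ [−4, 4]; prefactor 4π/(2·4+1) = 1.396263:
  term(m=-4) = 0.00000 - 0.00000j   from Y*(Ω₁)=0.33788 - 0.08511j, Y(Ω₂)=0.00000 - 0.00000j
  term(m=-3) = -0.00000 - 0.00000j   from Y*(Ω₁)=0.34517 - 0.06462j, Y(Ω₂)=-0.00000 - 0.00000j
  term(m=-2) = 0.00000 - 0.00000j   from Y*(Ω₁)=-0.06225 + 0.00772j, Y(Ω₂)=-0.00001 + 0.00001j
  term(m=-1) = -0.00064 - 0.00170j   from Y*(Ω₁)=-0.33015 + 0.02039j, Y(Ω₂)=0.00161 + 0.00525j
  term(m=+0) = 0.00576 + 0.00000j   from Y*(Ω₁)=0.00680 + 0.00000j, Y(Ω₂)=0.84625 + 0.00000j
  term(m=+1) = -0.00064 + 0.00170j   from Y*(Ω₁)=0.33015 + 0.02039j, Y(Ω₂)=-0.00161 + 0.00525j
  term(m=+2) = 0.00000 + 0.00000j   from Y*(Ω₁)=-0.06225 - 0.00772j, Y(Ω₂)=-0.00001 - 0.00001j
  term(m=+3) = -0.00000 + 0.00000j   from Y*(Ω₁)=-0.34517 - 0.06462j, Y(Ω₂)=0.00000 - 0.00000j
  term(m=+4) = 0.00000 + 0.00000j   from Y*(Ω₁)=0.33788 + 0.08511j, Y(Ω₂)=0.00000 + 0.00000j
Total Σ_m = 0.00448 - 0.00000j. Multiply by 1.396263: 0.00626 - 0.00000j. P_4(cos γ) = 0.006258

Legendre polynomial (addition theorem), +0.006258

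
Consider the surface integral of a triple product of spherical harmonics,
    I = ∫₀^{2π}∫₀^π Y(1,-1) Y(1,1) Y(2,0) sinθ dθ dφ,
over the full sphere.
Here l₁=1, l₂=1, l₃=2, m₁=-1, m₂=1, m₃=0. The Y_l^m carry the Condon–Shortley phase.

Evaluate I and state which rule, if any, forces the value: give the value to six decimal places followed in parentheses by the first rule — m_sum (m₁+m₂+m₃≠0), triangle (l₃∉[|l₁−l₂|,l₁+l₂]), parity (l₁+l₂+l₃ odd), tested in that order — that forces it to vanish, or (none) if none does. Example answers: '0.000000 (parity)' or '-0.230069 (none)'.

0.126157 (none)

Rules hold: Σm=0, L=4 even, 0≤2≤2.
N = 3·3·5 = 45
Δ = 0!·2!·2!/5! = 1/30
Racah Σ t=0..0: t=0:+1/1 = 1/1
⇒ 3j(1 1 2; 0 0 0)² = 2/15, sgn +1
Racah Σ t=0..0: t=0:+1/4 = 1/4
⇒ 3j(1 1 2; -1 1 0)² = 1/30, sgn +1
4πI² = N·(3j₀)²·(3jₘ)² = 1/5
I = +1·√(0.2/4π) = 0.12615663
No selection rule forces the value: the integral is nonzero (none).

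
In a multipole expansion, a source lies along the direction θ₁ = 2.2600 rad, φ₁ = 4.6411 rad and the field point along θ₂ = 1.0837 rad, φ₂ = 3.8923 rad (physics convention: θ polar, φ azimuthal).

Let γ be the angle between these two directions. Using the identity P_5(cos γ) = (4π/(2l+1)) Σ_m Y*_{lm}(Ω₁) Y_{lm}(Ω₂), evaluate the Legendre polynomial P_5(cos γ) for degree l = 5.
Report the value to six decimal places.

0.309203

Summing Y*_{l m}(θ₁,φ₁)·Y_{l m}(θ₂,φ₂) over m ∈ [−5, 5]; prefactor 4π/(2·5+1) = 1.142397:
  m=-5: (-0.044339, -0.119080) × (0.204735, -0.143686) = (-0.026188, -0.018009)  (running Σ = (-0.026188, -0.018009))
  m=-4: (-0.317729, 0.093141) × (-0.414917, -0.057948) = (0.137228, -0.020234)  (running Σ = (0.111041, -0.038243))
  m=-3: (0.089085, 0.410172) × (0.146110, 0.180193) = (-0.060894, 0.075983)  (running Σ = (0.050147, 0.037740))
  m=-2: (0.135462, -0.019446) × (-0.014720, 0.211815) = (0.002125, 0.028979)  (running Σ = (0.052272, 0.066719))
  m=-1: (0.021608, 0.302586) × (0.219209, -0.204504) = (0.066617, 0.061911)  (running Σ = (0.118888, 0.128630))
  m=0: (0.223484, -0.000000) × (0.147145, 0.000000) = (0.032885, 0.000000)  (running Σ = (0.151773, 0.128630))
  m=1: (-0.021608, 0.302586) × (-0.219209, -0.204504) = (0.066617, -0.061911)  (running Σ = (0.218390, 0.066719))
  m=2: (0.135462, 0.019446) × (-0.014720, -0.211815) = (0.002125, -0.028979)  (running Σ = (0.220515, 0.037740))
  m=3: (-0.089085, 0.410172) × (-0.146110, 0.180193) = (-0.060894, -0.075983)  (running Σ = (0.159621, -0.038243))
  m=4: (-0.317729, -0.093141) × (-0.414917, 0.057948) = (0.137228, 0.020234)  (running Σ = (0.296849, -0.018009))
  m=5: (0.044339, -0.119080) × (-0.204735, -0.143686) = (-0.026188, 0.018009)  (running Σ = (0.270661, 0.000000))
Accumulated sum (0.270661, 0.000000); after 4π/(2l+1) scaling, (0.309203, 0.000000) ⇒ P_5 = 0.309203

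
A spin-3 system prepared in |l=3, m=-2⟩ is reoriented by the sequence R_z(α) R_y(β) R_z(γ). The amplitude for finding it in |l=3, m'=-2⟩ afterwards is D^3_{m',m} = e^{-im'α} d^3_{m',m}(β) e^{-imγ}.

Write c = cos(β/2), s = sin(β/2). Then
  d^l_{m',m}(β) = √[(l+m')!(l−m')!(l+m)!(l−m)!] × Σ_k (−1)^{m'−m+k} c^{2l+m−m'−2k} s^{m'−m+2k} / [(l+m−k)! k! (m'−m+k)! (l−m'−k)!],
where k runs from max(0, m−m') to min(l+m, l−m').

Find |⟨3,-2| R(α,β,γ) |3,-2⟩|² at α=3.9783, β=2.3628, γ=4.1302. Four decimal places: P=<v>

P=0.0074

Split into d^3_{-2,-2}(β=2.3628) × two z-phases.
Half-angle: c=0.379630, s=0.925138. N=√(1·120·1·120)=120.000000
k∈{0,1} keeps every argument non-negative
  k=0: (−1)^0·120.0000/(120)·0.3796^6·0.9251^0 = +0.002993
  k=1: (−1)^1·120.0000/(24)·0.3796^4·0.9251^2 = -0.088884
d^3_{-2,-2}(2.3628) = +0.002993 -0.088884 = -0.085891
|D^3_{-2,-2}|² = |d^3_{-2,-2}(β)|² = (-0.085891)² = 0.007377 (the z-rotation phases have unit modulus)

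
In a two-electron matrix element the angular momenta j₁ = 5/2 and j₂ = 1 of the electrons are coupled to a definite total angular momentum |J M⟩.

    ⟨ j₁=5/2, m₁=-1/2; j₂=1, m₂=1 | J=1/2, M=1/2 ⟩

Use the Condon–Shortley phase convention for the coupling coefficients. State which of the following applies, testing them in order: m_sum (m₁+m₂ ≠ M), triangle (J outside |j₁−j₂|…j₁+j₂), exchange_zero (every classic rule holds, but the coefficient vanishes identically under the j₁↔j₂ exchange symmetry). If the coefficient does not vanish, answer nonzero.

m-sum: m₁+m₂ = -1/2+1 = 1/2, M = 1/2  ✓
triangle: need |j₁−j₂| ≤ J ≤ j₁+j₂, i.e. J ∈ [3/2, 7/2]; J = 1/2 is outside ✗ ⇒ coefficient is 0

triangle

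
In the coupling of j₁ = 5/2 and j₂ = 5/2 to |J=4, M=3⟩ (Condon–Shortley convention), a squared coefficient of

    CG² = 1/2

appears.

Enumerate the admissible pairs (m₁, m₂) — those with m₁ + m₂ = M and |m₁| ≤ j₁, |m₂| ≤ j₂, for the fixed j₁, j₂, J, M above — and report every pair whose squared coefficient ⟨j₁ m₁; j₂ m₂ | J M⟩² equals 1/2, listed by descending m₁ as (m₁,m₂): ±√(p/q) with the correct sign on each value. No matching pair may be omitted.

(5/2,1/2): +√(1/2); (1/2,5/2): −√(1/2)

Admissible pairs with m₁+m₂ = M = 3: (1/2,5/2), (3/2,3/2), (5/2,1/2)
  (m₁,m₂)=(5/2,1/2): CG² = 1/2, CG = +√(1/2)   ← matches the target
  (m₁,m₂)=(3/2,3/2): CG² = 0/1, CG = 0
  (m₁,m₂)=(1/2,5/2): CG² = 1/2, CG = −√(1/2)   ← matches the target
Pairs with CG² = 1/2: (5/2,1/2): +√(1/2); (1/2,5/2): −√(1/2)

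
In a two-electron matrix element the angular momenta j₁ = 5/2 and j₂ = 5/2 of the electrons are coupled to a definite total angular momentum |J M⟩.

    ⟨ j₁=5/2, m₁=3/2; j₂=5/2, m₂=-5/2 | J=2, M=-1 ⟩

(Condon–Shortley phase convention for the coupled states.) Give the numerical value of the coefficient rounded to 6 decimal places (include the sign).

√[5·3!2!2!/8! · 4!1!0!5!1!3!] = √(360/7)
  +(−1)^0/∏(0,3,1,0,1,2)! = 1/12  (running 1/12)
⟨..|..⟩ = √(360/7)·(1/12) = +0.597614

+√(5/14) = +0.597614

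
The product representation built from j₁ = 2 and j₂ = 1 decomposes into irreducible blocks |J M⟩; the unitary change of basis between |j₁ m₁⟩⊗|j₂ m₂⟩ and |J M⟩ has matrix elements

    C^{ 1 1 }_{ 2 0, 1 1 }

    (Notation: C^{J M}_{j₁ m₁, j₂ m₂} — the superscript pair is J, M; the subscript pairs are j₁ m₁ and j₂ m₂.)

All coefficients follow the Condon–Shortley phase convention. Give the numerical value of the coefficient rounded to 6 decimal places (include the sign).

+0.316228  (= +√(1/10))

√[3·2!2!0!/5! · 2!2!2!0!2!0!] = √(8/5)
  +(−1)^2/∏(2,0,0,0,2,0)! = 1/4  (running 1/4)
⟨..|..⟩ = √(8/5)·(1/4) = +0.316228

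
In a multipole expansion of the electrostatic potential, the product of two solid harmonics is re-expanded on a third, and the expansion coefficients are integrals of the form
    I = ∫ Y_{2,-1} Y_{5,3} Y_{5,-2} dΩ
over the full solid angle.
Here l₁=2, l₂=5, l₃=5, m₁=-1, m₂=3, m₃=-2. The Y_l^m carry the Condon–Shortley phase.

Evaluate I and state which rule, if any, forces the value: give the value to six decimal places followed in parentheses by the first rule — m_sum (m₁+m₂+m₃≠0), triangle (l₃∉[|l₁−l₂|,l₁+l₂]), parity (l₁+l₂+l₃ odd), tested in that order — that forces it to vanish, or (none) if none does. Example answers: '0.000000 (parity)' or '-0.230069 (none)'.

Checks pass: Σm=0; 12 even; l₃=5∈[3,7].
(2·2+1)(2·5+1)(2·5+1) = 605
Δ: 2! 2! 8! / 13! → 1/38610
sum: t=0:+1/2880 t=1:−1/576 t=2:+1/2880 = -1/960
3j²(2 5 5; 0 0 0) = Δ·Π!·Σ² = 10/429  (sign +1)
sum: t=1:−1/10080 t=2:+1/2880 = 1/4032
3j²(2 5 5; -1 3 -2) = Δ·Π!·Σ² = 10/429  (sign -1)
combine: 4πI² = 605·10/429·10/429 = 500/1521
take √, sign -1: I = -0.16173926
No selection rule forces the value: the integral is nonzero (none).

-0.161739 (none)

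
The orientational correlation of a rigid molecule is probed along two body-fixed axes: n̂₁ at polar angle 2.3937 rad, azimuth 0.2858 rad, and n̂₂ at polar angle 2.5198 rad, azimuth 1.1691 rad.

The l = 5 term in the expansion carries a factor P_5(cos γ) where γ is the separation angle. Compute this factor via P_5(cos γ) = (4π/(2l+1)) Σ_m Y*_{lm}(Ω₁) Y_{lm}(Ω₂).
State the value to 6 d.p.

-0.294800

Term-by-term m-sum for l=5 (normalisation 4π/11 = 1.142397):
  m=-5: (0.009543, 0.066851) × (0.028190, 0.013192) = (-0.000613, 0.002010)  (running Σ = (-0.000613, 0.002010))
  m=-4: (-0.095459, -0.209471) × (0.004942, -0.137255) = (-0.029223, 0.012067)  (running Σ = (-0.029835, 0.014077))
  m=-3: (0.273263, 0.315746) × (-0.315825, 0.120940) = (-0.124489, -0.066672)  (running Σ = (-0.154325, -0.052595))
  m=-2: (-0.295996, -0.190393) × (0.318699, 0.330380) = (-0.031432, -0.158469)  (running Σ = (-0.185756, -0.211064))
  m=-1: (-0.095762, -0.028139) × (0.066905, -0.157500) = (-0.010839, 0.013200)  (running Σ = (-0.196595, -0.197864))
  m=0: (0.379296, -0.000000) × (0.356284, 0.000000) = (0.135137, 0.000000)  (running Σ = (-0.061458, -0.197864))
  m=1: (0.095762, -0.028139) × (-0.066905, -0.157500) = (-0.010839, -0.013200)  (running Σ = (-0.072297, -0.211064))
  m=2: (-0.295996, 0.190393) × (0.318699, -0.330380) = (-0.031432, 0.158469)  (running Σ = (-0.103729, -0.052595))
  m=3: (-0.273263, 0.315746) × (0.315825, 0.120940) = (-0.124489, 0.066672)  (running Σ = (-0.228218, 0.014077))
  m=4: (-0.095459, 0.209471) × (0.004942, 0.137255) = (-0.029223, -0.012067)  (running Σ = (-0.257441, 0.002010))
  m=5: (-0.009543, 0.066851) × (-0.028190, 0.013192) = (-0.000613, -0.002010)  (running Σ = (-0.258054, 0.000000))
Accumulated sum (-0.258054, 0.000000); after 4π/(2l+1) scaling, (-0.294800, 0.000000) ⇒ P_5 = -0.294800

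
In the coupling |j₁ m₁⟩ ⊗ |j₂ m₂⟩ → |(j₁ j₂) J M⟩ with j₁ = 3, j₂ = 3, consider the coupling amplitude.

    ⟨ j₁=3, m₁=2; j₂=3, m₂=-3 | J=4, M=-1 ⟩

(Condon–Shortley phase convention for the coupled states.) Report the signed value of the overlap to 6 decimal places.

j₁+j₂−J=2  J+j₁−j₂=4  J−j₁+j₂=4  j₁+j₂+J+1=11
(j₁±m₁, j₂±m₂, J±M) = (5,1,0,6,3,5)
P² = 1244160/77
sum k=0..0:
  [0] +1/288 = 1/288
S = 1/288
C² = P²·S² = 15/77 ; C = +0.441367

+√(15/77) = +0.441367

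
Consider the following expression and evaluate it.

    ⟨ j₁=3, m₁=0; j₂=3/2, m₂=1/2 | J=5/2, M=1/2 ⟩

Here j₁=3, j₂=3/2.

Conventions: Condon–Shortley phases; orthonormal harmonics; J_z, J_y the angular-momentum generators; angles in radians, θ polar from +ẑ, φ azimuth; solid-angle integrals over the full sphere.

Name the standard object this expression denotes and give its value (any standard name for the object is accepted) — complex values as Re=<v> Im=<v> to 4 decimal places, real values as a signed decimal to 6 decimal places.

Clebsch–Gordan coefficient, −√(6/35) ≈ -0.414039

This is a Clebsch–Gordan (vector-coupling) coefficient.
j₁+j₂−J=2  J+j₁−j₂=4  J−j₁+j₂=1  j₁+j₂+J+1=8
(j₁±m₁, j₂±m₂, J±M) = (3,3,2,1,3,2)
P² = 216/35
sum k=1..2:
  [1] −1/4 = -1/4
  [2] +1/12 = 1/12
S = -1/6
C² = P²·S² = 6/35 ; C = -0.414039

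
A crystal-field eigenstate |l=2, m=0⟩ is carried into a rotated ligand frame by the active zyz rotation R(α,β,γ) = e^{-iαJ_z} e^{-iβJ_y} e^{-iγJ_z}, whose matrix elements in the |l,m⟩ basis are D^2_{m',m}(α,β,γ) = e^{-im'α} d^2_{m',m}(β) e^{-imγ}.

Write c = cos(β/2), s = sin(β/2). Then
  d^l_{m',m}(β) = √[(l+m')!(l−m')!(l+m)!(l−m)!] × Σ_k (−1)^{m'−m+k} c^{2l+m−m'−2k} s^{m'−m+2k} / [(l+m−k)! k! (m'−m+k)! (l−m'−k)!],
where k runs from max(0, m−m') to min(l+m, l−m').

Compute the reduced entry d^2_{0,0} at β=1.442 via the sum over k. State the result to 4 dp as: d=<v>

d^2_{0,0}(β=1.4420) via the finite sum:
c=cos(1.442000/2)=0.751146, s=sin(1.442000/2)=0.660136; N=√[2·2·2·2]=4.000000
The bounds max(0,m−m')=0 and min(l+m,l−m')=2 give 3 terms
  k=0: (−1)^0·4.0000/(4)·0.7511^4·0.6601^0 = +0.318345
  k=1: (−1)^1·4.0000/(1)·0.7511^2·0.6601^2 = -0.983503
  k=2: (−1)^2·4.0000/(4)·0.7511^0·0.6601^4 = +0.189904
d^2_{0,0}(1.4420) = +0.318345 -0.983503 +0.189904 = -0.475255

d=-0.4753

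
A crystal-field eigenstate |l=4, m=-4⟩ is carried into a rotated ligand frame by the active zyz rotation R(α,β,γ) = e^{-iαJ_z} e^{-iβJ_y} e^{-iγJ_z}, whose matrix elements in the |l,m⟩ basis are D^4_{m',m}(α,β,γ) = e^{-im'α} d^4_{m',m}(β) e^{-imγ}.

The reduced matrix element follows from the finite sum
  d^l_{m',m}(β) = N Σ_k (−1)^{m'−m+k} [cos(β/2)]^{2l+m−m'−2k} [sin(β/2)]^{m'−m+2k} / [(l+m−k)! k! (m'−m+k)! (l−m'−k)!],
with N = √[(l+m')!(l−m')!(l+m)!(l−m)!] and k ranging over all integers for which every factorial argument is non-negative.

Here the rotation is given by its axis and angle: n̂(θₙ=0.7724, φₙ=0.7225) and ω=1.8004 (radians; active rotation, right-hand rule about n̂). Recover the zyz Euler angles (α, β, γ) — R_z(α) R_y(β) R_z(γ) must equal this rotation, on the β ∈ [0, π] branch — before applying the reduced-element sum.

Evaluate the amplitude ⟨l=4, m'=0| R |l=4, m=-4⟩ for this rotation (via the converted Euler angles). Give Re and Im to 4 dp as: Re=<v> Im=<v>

Axis–angle → zyz. n̂ = (sinθₙcosφₙ, sinθₙsinφₙ, cosθₙ) = (+0.523500, +0.461466, +0.716238), ω = 1.8004.
R = I cosω + sinω [n̂]ₓ + (1−cosω) n̂n̂ᵀ gives
  R = [+0.108833, -0.400883, +0.909642; +0.994000, +0.033825, -0.104019; +0.010931, +0.915505, +0.402159]
β = atan2(√(R₁₃²+R₂₃²), R₃₃) = 1.156923; α = atan2(R₂₃, R₁₃) mod 2π = 6.169328; γ = atan2(R₃₂, −R₃₁) mod 2π = 1.582735
First d^4_{0,-4}(β=1.1569), then the phase factors e^{-i(0)α} and e^{-i(-4)γ}:
Half-angle: c=0.837305, s=0.546736. N=√(24·24·1·40320)=4819.161753
k∈{0} keeps every argument non-negative
  k=0: (−1)^4·4819.1618/(576)·0.8373^4·0.5467^4 = +0.367447
d^4_{0,-4}(1.1569) = +0.367447
D = (+1.000000+0.000000i)·(+0.367447)·(+0.998860+0.047739i) = +0.367028+0.017541i

Re=0.3670 Im=0.0175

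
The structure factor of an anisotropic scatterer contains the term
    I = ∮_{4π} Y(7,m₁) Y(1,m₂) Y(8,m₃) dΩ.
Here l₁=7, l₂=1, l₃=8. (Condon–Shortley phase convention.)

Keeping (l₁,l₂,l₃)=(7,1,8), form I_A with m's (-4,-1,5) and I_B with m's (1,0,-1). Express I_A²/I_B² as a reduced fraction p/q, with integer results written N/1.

26/21

Same 7,1,8: normalisation and zero-m 3j drop out of the ratio.
A: Δ: 0! 14! 2! / 17! → 1/2040; sum: t=0:+1/479001600 = 1/479001600; 3j²(7 1 8; -4 -1 5) = Δ·Π!·Σ² = 13/340  (sign -1)
B: Δ: 0! 14! 2! / 17! → 1/2040; sum: t=0:+1/29030400 = 1/29030400; 3j²(7 1 8; 1 0 -1) = Δ·Π!·Σ² = 21/680  (sign -1)
I_A²/I_B² = (13/340)/(21/680) = 26/21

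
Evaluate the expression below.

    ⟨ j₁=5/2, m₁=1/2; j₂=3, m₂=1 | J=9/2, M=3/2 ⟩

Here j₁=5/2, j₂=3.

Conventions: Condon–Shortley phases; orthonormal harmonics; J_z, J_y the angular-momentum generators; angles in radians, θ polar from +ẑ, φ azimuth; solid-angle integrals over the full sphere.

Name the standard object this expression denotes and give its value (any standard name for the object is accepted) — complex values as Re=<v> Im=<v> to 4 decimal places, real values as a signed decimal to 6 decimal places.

Clebsch–Gordan coefficient, −√(5/231) ≈ -0.147122

This is a Clebsch–Gordan (vector-coupling) coefficient.
j₁+j₂−J=1  J+j₁−j₂=4  J−j₁+j₂=5  j₁+j₂+J+1=11
(j₁±m₁, j₂±m₂, J±M) = (3,2,4,2,6,3)
P² = 138240/77
sum k=0..1:
  [0] +1/96 = 1/96
  [1] −1/72 = -1/72
S = -1/288
C² = P²·S² = 5/231 ; C = -0.147122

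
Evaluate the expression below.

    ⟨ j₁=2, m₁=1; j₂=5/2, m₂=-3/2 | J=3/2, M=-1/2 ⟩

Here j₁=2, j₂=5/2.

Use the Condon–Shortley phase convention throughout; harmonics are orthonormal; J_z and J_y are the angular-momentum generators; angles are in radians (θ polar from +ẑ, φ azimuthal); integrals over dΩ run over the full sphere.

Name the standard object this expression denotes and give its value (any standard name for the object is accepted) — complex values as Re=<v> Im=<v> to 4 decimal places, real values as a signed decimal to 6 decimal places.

This is a Clebsch–Gordan (vector-coupling) coefficient.
triangle: 3!×1!×2!/7! = 12/5040
(j±m)!: 3!×1!×1!×4!×1!×2! = 288
prefactor² = (2J+1)×Δ×N² = 96/35
  k=0: +1/(0!×3!×1!×1!×0!×1!) = 1/6
  k=1: −1/(1!×2!×0!×0!×1!×2!) = -1/4
Σ = -1/12  ⇒  CG² = 96/35×(-1/12)² = 2/105
CG = −√(2/105) = -0.138013

Clebsch–Gordan coefficient, −√(2/105) ≈ -0.138013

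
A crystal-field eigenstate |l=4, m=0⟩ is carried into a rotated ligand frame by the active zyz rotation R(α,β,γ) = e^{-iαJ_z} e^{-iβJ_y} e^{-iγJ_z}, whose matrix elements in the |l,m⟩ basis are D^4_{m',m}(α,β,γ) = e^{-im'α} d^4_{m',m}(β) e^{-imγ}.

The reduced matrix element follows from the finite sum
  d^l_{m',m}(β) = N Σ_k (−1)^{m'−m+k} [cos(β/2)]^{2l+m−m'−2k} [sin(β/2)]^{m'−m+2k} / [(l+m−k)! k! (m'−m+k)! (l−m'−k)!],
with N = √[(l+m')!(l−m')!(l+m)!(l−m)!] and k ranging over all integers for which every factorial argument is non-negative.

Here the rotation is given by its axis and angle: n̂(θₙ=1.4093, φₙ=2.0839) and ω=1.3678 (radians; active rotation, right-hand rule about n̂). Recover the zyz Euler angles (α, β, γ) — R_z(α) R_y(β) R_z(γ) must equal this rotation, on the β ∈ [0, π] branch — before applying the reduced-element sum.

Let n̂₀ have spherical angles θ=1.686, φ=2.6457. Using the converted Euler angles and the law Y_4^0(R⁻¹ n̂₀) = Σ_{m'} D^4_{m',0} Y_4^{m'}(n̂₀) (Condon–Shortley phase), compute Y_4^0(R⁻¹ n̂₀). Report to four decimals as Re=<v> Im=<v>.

Axis–angle → zyz. n̂ = (sinθₙcosφₙ, sinθₙsinφₙ, cosθₙ) = (-0.484496, +0.859889, +0.160795), ω = 1.3678.
R = I cosω + sinω [n̂]ₓ + (1−cosω) n̂n̂ᵀ gives
  R = [+0.389017, -0.490115, +0.780034; -0.175128, +0.791945, +0.584939; -0.904431, -0.364157, +0.222248]
β = atan2(√(R₁₃²+R₂₃²), R₃₃) = 1.346677; α = atan2(R₂₃, R₁₃) mod 2π = 0.643430; γ = atan2(R₃₂, −R₃₁) mod 2π = 5.900408
Need the full column D^4_{m',0} for m'=−4..4 at α=0.6434, β=1.3467, γ=5.9004.
cos(β/2)=0.781744, sin(β/2)=0.623599
d^4_{-4,0}: single k=4 term ⇒ +0.472531;  D = -0.398366+0.254146i
d^4_{-3,0}: k∈[3..4] ⇒ +0.837730 -0.533072 = +0.304658;  D = -0.107179+0.285182i
d^4_{-2,0}: k∈[2..4] ⇒ +0.842016 -1.428799 +0.340945 = -0.245838;  D = -0.068868-0.235995i
d^4_{-1,0}: k∈[1..4] ⇒ +0.497591 -1.899793 +1.208895 -0.128209 = -0.321516;  D = -0.257227-0.192891i
d^4_{0,0}: k∈[0..4] ⇒ +0.139482 -1.420100 +2.033216 -0.575020 +0.022869 = +0.200446;  D = +0.200446+0.000000i
d^4_{1,0}: k∈[0..3] ⇒ -0.497591 +1.899793 -1.208895 +0.128209 = +0.321516;  D = +0.257227-0.192891i
d^4_{2,0}: k∈[0..2] ⇒ +0.842016 -1.428799 +0.340945 = -0.245838;  D = -0.068868+0.235995i
d^4_{3,0}: k∈[0..1] ⇒ -0.837730 +0.533072 = -0.304658;  D = +0.107179+0.285182i
d^4_{4,0}: single k=0 term ⇒ +0.472531;  D = -0.398366-0.254146i
Y_4^{m'}(θ=1.686,φ=2.6457) and Σ D·Y over m':
  (-0.3984+0.2541i)·(-0.1729+0.3947i)  (-0.1072+0.2852i)·(+0.0117+0.1405i)  (-0.0689-0.2360i)·(-0.1639-0.2507i)  (-0.2572-0.1929i)·(-0.1381-0.0747i)  (+0.2004+0.0000i)·(+0.2761+0.0000i)  (+0.2572-0.1929i)·(+0.1381-0.0747i)  (-0.0689+0.2360i)·(-0.1639+0.2507i)  (+0.1072+0.2852i)·(-0.0117+0.1405i)  (-0.3984-0.2541i)·(-0.1729-0.3947i)
Y_4^0(R⁻¹ n̂) = -0.143777+0.000000i

Re=-0.1438 Im=0.0000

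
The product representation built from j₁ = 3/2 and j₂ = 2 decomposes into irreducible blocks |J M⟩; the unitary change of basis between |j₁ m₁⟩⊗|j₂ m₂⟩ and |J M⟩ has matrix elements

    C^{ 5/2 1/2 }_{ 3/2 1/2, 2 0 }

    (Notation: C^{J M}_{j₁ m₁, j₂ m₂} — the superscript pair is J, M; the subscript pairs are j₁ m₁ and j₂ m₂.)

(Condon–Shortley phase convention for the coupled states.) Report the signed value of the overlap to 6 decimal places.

+√(3/35) ≈ +0.292770

√[6·1!2!3!/7! · 2!1!2!2!3!2!] = √(48/35)
  +(−1)^0/∏(0,1,1,2,1,1)! = 1/2  (running 1/2)
  +(−1)^1/∏(1,0,0,1,2,2)! = -1/4  (running 1/4)
⟨..|..⟩ = √(48/35)·(1/4) = +0.292770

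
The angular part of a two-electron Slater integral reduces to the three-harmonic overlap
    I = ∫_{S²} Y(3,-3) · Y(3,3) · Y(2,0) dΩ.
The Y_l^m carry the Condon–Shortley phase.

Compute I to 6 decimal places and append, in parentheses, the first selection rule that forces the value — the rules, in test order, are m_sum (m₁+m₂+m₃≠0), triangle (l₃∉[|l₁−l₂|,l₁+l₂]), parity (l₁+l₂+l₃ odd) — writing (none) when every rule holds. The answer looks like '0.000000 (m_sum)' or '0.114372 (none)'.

0.210261 (none)

Rules hold: Σm=0, L=8 even, 0≤2≤6.
N = 7·7·5 = 245
Δ = 4!·2!·2!/9! = 1/3780
Racah Σ t=1..3: t=1:−1/24 t=2:+1/4 t=3:−1/24 = 1/6
⇒ 3j(3 3 2; 0 0 0)² = 4/105, sgn +1
Racah Σ t=4..4: t=4:+1/96 = 1/96
⇒ 3j(3 3 2; -3 3 0)² = 5/84, sgn +1
4πI² = N·(3j₀)²·(3jₘ)² = 5/9
I = +1·√(0.555556/4π) = 0.21026104
No selection rule forces the value: the integral is nonzero (none).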